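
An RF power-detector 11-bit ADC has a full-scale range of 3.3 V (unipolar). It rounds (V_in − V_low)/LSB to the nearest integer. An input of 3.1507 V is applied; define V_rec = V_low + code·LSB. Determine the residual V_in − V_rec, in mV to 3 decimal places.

0.554 mV

LSB = 3.3/2^11 = 1.611 mV.
(3.1507 − 0)/0.00161133 = 1955.3435; round gives code 1955.
Reconstructed: 3.1501465 V.
V_in − V_rec = 0.000553516 V = 0.554 mV.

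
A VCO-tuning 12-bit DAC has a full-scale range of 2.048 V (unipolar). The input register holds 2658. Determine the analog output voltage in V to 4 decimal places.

1.3290 V

LSB = 2.048 V / 2^12 = 0.500 mV.
V_out = 0 + 2658 × 0.0005 V = 1.329 V.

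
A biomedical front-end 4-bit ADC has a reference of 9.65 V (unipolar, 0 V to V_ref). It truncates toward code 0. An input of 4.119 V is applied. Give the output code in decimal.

code 6

Full-scale span = 9.65 V; LSB = 9.65/2^4 = 0.6031 V.
(V_in − V_low)/LSB = (4.119 − 0) / 0.603125 = 6.829.
So the output code is 6.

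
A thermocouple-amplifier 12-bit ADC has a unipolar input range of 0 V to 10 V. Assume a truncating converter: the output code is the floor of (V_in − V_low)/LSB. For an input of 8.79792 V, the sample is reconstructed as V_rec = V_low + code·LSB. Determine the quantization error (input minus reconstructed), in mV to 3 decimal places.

One LSB is 10 V / 4096 = 2.441 mV.
Scaled input = 3603.6280 LSBs, so code = 3603.
V_rec = 0 + 3603·0.00244141 = 8.7963867 V.
Difference: 0.00153328 V → 1.533 mV.

1.533 mV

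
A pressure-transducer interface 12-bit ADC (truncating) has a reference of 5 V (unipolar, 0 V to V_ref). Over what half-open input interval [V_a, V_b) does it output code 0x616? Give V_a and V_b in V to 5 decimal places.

[1.90186 V, 1.90308 V)

LSB = 5/2^12 = 1.221 mV.
Code 0x616 = 1558 decimal.
V_a = V_low + 1558·LSB = 1.90186 V; V_b = V_low + 1559·LSB = 1.90308 V.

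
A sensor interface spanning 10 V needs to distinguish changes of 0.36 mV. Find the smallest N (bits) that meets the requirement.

Number of steps required ≥ 10 V / 0.36 mV = 27777.78.
Need 2^N ≥ 27777.78; 2^14 = 16384, 2^15 = 32768.
Minimum N = 15.

15 bits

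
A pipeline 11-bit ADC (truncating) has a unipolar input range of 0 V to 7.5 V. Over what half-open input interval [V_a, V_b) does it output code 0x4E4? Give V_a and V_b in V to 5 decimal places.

[4.58496 V, 4.58862 V)

LSB = 7.5/2^11 = 3.662 mV.
Code 0x4E4 = 1252 decimal.
V_a = V_low + 1252·LSB = 4.58496 V; V_b = V_low + 1253·LSB = 4.58862 V.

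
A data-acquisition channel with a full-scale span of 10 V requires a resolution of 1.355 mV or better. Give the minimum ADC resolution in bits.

13 bits

Number of steps required ≥ 10 V / 1.355 mV = 7380.07.
Need 2^N ≥ 7380.07; 2^12 = 4096, 2^13 = 8192.
Minimum N = 13.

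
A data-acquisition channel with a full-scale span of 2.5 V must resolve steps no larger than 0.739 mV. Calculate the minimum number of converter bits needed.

12 bits

Number of steps required ≥ 2.5 V / 0.739 mV = 3382.95.
Need 2^N ≥ 3382.95; 2^11 = 2048, 2^12 = 4096.
Minimum N = 12.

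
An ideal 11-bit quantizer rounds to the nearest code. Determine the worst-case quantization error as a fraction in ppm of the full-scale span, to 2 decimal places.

244.14 ppm

Rounding → worst-case error = ½ LSB = V_FS/2^12, so 1e+06/4096 = 244.141 ppm of full scale.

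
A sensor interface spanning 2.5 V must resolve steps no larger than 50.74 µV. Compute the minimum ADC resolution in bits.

16 bits

Number of steps required ≥ 2.5 V / 50.74 µV = 49270.79.
Need 2^N ≥ 49270.79; 2^15 = 32768, 2^16 = 65536.
Minimum N = 16.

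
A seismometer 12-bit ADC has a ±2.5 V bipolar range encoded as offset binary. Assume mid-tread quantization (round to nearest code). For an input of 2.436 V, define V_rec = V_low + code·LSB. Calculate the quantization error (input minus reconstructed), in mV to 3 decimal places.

LSB = 5/2^12 = 1.221 mV.
(2.436 − (−2.5))/0.0012207 = 4043.5712; round gives code 4044.
Reconstructed: 2.4365234 V.
V_in − V_rec = -0.000523438 V = -0.523 mV.

-0.523 mV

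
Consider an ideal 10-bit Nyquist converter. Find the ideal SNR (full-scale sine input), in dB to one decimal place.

62.0 dB

SNR ≈ 6.02·N + 1.76 dB = 6.02·10 + 1.76 = 61.96 dB.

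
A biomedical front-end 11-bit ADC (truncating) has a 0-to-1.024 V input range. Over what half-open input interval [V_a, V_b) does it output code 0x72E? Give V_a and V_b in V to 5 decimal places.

[0.91900 V, 0.91950 V)

LSB = 1.024/2^11 = 0.500 mV.
Code 0x72E = 1838 decimal.
V_a = V_low + 1838·LSB = 0.919 V; V_b = V_low + 1839·LSB = 0.9195 V.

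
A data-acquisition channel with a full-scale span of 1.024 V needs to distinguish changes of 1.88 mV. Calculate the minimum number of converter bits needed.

10 bits

Number of steps required ≥ 1.024 V / 1.88 mV = 544.68.
Need 2^N ≥ 544.68; 2^9 = 512, 2^10 = 1024.
Minimum N = 10.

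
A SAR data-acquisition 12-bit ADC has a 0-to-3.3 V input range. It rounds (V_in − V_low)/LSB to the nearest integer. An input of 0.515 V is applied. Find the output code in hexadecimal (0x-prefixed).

code 0x27F (decimal 639)

LSB = 3.3 V / 4096 = 0.806 mV.
Input sits at 639.224 steps above V_low.
So the output code is 639.
In hexadecimal (0x-prefixed): 0x27F.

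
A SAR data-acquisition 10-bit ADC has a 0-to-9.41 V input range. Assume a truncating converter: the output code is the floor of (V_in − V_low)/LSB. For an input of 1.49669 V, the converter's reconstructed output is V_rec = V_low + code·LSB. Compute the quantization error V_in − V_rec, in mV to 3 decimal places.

7.999 mV

Step size: 9.41 V ÷ 2^10 = 9.189 mV.
Scaled input = 162.8704 LSBs, so code = 162.
Reconstructed: 1.4886914 V.
V_in − V_rec = 0.00799859 V = 7.999 mV.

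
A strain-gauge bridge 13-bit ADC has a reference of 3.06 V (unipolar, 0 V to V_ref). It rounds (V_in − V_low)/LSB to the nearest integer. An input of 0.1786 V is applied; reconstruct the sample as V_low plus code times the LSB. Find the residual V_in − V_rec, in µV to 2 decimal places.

LSB = 3.06/2^13 = 373.54 µV.
(V_in − V_low)/LSB = (0.1786 − 0)/0.000373535 = 478.1344 → code 478 (round).
Reconstructed: 0.1785498 V.
V_in − V_rec = 5.01953e-05 V = 50.20 µV.

50.20 µV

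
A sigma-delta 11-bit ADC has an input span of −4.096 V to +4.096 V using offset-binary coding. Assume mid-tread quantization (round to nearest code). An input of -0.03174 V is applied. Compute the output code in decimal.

With 2048 levels over 8.192 V, one step is 4.000 mV.
(-0.03174 − (−4.096)) / 0.004 = 1016.065 LSBs.
Round → code 1016.

code 1016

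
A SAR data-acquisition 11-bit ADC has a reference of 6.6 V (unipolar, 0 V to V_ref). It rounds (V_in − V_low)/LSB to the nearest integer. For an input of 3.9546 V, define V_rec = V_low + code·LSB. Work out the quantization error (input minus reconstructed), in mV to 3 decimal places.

LSB = 6.6/2^11 = 3.223 mV.
(V_in − V_low)/LSB = (3.9546 − 0)/0.00322266 = 1227.1244 → code 1227 (round).
V_rec = 0 + 1227·0.00322266 = 3.9541992 V.
Difference: 0.000400781 V → 0.401 mV.

0.401 mV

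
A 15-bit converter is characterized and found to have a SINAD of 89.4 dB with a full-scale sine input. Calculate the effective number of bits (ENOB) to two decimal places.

ENOB = (SINAD − 1.76) / 6.02 = (89.4 − 1.76)/6.02 = 14.558.

14.56 bits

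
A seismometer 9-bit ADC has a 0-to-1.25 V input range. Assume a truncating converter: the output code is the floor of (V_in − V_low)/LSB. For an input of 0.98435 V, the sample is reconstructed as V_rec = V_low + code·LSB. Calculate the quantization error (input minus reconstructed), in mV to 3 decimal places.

Step size: 1.25 V ÷ 2^9 = 2.441 mV.
(0.98435 − 0)/0.00244141 = 403.1898; ⌊·⌋ gives code 403.
V_rec = 0 + 403·0.00244141 = 0.98388672 V.
V_in − V_rec = 0.000463281 V = 0.463 mV.

0.463 mV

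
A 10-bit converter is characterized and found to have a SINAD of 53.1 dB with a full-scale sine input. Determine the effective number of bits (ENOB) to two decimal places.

ENOB = (SINAD − 1.76) / 6.02 = (53.1 − 1.76)/6.02 = 8.528.

8.53 bits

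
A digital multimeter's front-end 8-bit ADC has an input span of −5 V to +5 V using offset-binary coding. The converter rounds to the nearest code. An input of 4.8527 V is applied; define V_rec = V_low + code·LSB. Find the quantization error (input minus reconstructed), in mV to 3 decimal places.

8.950 mV

LSB = 10/2^8 = 39.062 mV.
(4.8527 − (−5))/0.0390625 = 252.2291; round gives code 252.
Reconstructed: 4.84375 V.
Error = 4.8527 − 4.84375 = 0.00895 V = 8.950 mV.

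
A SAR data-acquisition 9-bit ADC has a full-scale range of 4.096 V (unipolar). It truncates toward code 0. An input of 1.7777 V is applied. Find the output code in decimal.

code 222

Full-scale span = 4.096 V; LSB = 4.096/2^9 = 8.000 mV.
(1.7777 − 0) / 0.008 = 222.213 LSBs.
So the output code is 222.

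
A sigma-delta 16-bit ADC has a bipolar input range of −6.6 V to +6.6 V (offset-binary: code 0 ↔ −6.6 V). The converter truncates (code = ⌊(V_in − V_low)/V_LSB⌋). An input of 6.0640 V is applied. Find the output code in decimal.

Full-scale span = 13.2 V; LSB = 13.2/2^16 = 201.42 µV.
(6.0640 − (−6.6)) / 0.000201416 = 62874.841 LSBs.
⌊·⌋(62874.841) = 62874.

code 62874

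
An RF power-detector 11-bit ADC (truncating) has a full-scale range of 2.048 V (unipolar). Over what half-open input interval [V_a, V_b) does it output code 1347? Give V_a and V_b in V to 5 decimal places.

[1.34700 V, 1.34800 V)

LSB = 2.048/2^11 = 1.000 mV.
V_a = V_low + 1347·LSB = 1.347 V; V_b = V_low + 1348·LSB = 1.348 V.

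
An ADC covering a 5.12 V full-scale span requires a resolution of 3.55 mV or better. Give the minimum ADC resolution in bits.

Number of steps required ≥ 5.12 V / 3.55 mV = 1442.25.
Need 2^N ≥ 1442.25; 2^10 = 1024, 2^11 = 2048.
Minimum N = 11.

11 bits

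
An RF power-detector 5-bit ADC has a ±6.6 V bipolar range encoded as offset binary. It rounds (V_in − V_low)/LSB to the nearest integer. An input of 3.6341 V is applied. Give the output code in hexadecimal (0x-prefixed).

code 0x19 (decimal 25)

Full-scale span = 13.2 V; LSB = 13.2/2^5 = 412.500 mV.
(3.6341 − (−6.6)) / 0.4125 = 24.810 LSBs.
round(24.810) = 25.
In hexadecimal (0x-prefixed): 0x19.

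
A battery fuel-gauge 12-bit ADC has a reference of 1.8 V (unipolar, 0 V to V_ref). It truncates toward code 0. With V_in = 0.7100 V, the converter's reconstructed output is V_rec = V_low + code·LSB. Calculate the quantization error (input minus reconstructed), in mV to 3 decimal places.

0.283 mV

One LSB is 1.8 V / 4096 = 439.45 µV.
(0.7100 − 0)/0.000439453 = 1615.6444; ⌊·⌋ gives code 1615.
Code 1615 maps back to 0 + 1615×0.000439453 V = 0.7097168 V.
V_in − V_rec = 0.000283203 V = 0.283 mV.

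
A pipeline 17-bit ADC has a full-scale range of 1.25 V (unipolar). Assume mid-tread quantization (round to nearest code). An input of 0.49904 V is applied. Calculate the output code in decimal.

code 52328

LSB = 1.25 V / 131072 = 9.54 µV.
(0.49904 − 0) / 9.53674e-06 = 52328.137 LSBs.
So the output code is 52328.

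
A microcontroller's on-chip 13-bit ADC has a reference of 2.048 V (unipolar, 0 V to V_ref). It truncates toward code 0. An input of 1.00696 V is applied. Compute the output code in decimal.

code 4027

Full-scale span = 2.048 V; LSB = 2.048/2^13 = 250.00 µV.
(1.00696 − 0) / 0.00025 = 4027.840 LSBs.
Floor → code 4027.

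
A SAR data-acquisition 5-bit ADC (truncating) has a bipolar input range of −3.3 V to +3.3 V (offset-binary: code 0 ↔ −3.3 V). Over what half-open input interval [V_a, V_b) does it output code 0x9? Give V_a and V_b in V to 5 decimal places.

[-1.44375 V, -1.23750 V)

LSB = 6.6/2^5 = 206.250 mV.
Code 0x9 = 9 decimal.
V_a = V_low + 9·LSB = -1.44375 V; V_b = V_low + 10·LSB = -1.2375 V.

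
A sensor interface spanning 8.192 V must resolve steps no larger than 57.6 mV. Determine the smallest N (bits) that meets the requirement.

8 bits

Number of steps required ≥ 8.192 V / 57.6 mV = 142.22.
Need 2^N ≥ 142.22; 2^7 = 128, 2^8 = 256.
Minimum N = 8.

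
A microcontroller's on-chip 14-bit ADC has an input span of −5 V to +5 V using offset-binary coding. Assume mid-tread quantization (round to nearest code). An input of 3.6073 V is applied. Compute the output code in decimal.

code 14102

With 16384 levels over 10 V, one step is 0.610 mV.
Input sits at 14102.200 steps above V_low.
Round → code 14102.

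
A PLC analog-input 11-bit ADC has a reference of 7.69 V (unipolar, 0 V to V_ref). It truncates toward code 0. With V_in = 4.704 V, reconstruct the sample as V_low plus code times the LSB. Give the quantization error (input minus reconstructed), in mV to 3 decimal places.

Step size: 7.69 V ÷ 2^11 = 3.755 mV.
(V_in − V_low)/LSB = (4.704 − 0)/0.00375488 = 1252.7688 → code 1252 (floor).
Reconstructed: 4.7011133 V.
V_in − V_rec = 0.00288672 V = 2.887 mV.

2.887 mV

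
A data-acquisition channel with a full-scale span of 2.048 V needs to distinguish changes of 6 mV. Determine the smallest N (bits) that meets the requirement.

9 bits

Number of steps required ≥ 2.048 V / 6 mV = 341.33.
Need 2^N ≥ 341.33; 2^8 = 256, 2^9 = 512.
Minimum N = 9.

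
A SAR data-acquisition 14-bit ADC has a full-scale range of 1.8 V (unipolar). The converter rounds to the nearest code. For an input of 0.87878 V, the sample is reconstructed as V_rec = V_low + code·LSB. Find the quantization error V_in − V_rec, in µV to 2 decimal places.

-16.39 µV

One LSB is 1.8 V / 16384 = 109.86 µV.
(0.87878 − 0)/0.000109863 = 7998.8508; round gives code 7999.
V_rec = 0 + 7999·0.000109863 = 0.87879639 V.
Error = 0.87878 − 0.87879639 = -1.63867e-05 V = -16.39 µV.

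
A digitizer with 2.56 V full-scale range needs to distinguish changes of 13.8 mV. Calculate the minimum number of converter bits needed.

Number of steps required ≥ 2.56 V / 13.8 mV = 185.51.
Need 2^N ≥ 185.51; 2^7 = 128, 2^8 = 256.
Minimum N = 8.

8 bits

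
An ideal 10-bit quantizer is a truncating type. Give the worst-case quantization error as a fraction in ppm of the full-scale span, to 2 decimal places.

Truncating → worst-case error = 1 LSB = V_FS/2^10, so 1e+06/1024 = 976.562 ppm of full scale.

976.56 ppm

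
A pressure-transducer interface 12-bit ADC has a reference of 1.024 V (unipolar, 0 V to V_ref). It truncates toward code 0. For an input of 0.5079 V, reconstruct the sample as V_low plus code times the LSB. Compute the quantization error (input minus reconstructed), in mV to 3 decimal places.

Step size: 1.024 V ÷ 2^12 = 250.00 µV.
(V_in − V_low)/LSB = (0.5079 − 0)/0.00025 = 2031.6000 → code 2031 (floor).
Reconstructed: 0.50775 V.
Error = 0.5079 − 0.50775 = 0.00015 V = 0.150 mV.

0.150 mV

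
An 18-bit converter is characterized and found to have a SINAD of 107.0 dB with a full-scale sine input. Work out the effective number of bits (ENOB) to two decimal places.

ENOB = (SINAD − 1.76) / 6.02 = (107.0 − 1.76)/6.02 = 17.482.

17.48 bits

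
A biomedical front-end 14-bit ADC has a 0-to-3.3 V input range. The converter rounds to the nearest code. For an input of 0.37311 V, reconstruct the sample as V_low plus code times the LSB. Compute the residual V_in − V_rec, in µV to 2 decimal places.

87.54 µV

LSB = 3.3/2^14 = 201.42 µV.
(V_in − V_low)/LSB = (0.37311 − 0)/0.000201416 = 1852.4346 → code 1852 (round).
Reconstructed: 0.37302246 V.
Error = 0.37311 − 0.37302246 = 8.75391e-05 V = 87.54 µV.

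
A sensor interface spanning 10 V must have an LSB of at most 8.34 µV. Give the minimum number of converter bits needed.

21 bits

Number of steps required ≥ 10 V / 8.34 µV = 1199040.77.
Need 2^N ≥ 1199040.77; 2^20 = 1048576, 2^21 = 2097152.
Minimum N = 21.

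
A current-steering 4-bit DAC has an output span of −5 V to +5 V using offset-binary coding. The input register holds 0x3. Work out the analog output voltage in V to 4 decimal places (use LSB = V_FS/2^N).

-3.1250 V

LSB = 10 V / 2^4 = 0.6250 V.
Code 0x3 = 3 decimal.
V_out = (−5) + 3 × 0.625 V = -3.125 V.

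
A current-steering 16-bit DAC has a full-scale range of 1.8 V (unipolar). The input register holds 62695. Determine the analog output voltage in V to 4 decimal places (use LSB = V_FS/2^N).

1.7220 V

LSB = 1.8 V / 2^16 = 27.47 µV.
V_out = 0 + 62695 × 2.74658e-05 V = 1.72197 V.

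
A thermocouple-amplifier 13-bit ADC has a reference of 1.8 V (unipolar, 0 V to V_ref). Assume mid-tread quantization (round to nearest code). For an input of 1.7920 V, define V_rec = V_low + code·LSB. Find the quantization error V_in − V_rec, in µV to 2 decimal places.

-89.84 µV

Step size: 1.8 V ÷ 2^13 = 219.73 µV.
Scaled input = 8155.5911 LSBs, so code = 8156.
Code 8156 maps back to 0 + 8156×0.000219727 V = 1.7920898 V.
V_in − V_rec = -8.98437e-05 V = -89.84 µV.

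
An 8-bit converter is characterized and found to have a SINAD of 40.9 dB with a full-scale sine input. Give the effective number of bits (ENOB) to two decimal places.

ENOB = (SINAD − 1.76) / 6.02 = (40.9 − 1.76)/6.02 = 6.502.

6.50 bits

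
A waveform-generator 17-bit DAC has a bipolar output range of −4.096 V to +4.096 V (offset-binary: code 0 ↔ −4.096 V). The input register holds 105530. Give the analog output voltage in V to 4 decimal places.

2.4996 V

LSB = 8.192 V / 2^17 = 62.50 µV.
V_out = (−4.096) + 105530 × 6.25e-05 V = 2.49962 V.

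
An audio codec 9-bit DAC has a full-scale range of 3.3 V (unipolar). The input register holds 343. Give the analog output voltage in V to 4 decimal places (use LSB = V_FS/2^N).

LSB = 3.3 V / 2^9 = 6.445 mV.
V_out = 0 + 343 × 0.00644531 V = 2.21074 V.

2.2107 V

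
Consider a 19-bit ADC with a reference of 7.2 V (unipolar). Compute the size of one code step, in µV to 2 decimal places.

Full-scale span = 7.2 V.
LSB = 7.2 / 2^19 = 7.2 / 524288 = 1.37329e-05 V = 13.73 µV.

13.73 µV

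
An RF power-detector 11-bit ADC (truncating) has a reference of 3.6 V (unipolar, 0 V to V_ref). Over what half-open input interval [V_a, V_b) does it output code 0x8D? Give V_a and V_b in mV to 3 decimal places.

LSB = 3.6/2^11 = 1.758 mV.
Code 0x8D = 141 decimal.
V_a = V_low + 141·LSB = 0.247852 V; V_b = V_low + 142·LSB = 0.249609 V.

[247.852 mV, 249.609 mV)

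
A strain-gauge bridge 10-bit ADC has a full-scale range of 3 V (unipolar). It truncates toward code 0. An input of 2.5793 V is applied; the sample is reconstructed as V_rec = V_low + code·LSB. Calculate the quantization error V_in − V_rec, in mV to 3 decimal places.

Step size: 3 V ÷ 2^10 = 2.930 mV.
(2.5793 − 0)/0.00292969 = 880.4011; ⌊·⌋ gives code 880.
Code 880 maps back to 0 + 880×0.00292969 V = 2.578125 V.
Error = 2.5793 − 2.578125 = 0.001175 V = 1.175 mV.

1.175 mV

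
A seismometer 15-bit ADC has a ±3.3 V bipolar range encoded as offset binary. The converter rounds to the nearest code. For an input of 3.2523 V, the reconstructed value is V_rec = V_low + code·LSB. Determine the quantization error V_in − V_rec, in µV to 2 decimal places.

35.60 µV

One LSB is 6.6 V / 32768 = 201.42 µV.
(V_in − V_low)/LSB = (3.2523 − (−3.3))/0.000201416 = 32531.1767 → code 32531 (round).
Reconstructed: 3.2522644 V.
Error = 3.2523 − 3.2522644 = 3.55957e-05 V = 35.60 µV.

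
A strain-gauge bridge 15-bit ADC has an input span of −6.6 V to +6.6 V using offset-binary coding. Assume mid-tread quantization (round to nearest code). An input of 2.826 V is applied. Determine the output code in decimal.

code 23399

With 32768 levels over 13.2 V, one step is 402.83 µV.
(2.826 − (−6.6)) / 0.000402832 = 23399.331 LSBs.
So the output code is 23399.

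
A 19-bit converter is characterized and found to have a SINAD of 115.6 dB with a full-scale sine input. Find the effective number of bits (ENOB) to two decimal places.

18.91 bits

ENOB = (SINAD − 1.76) / 6.02 = (115.6 − 1.76)/6.02 = 18.910.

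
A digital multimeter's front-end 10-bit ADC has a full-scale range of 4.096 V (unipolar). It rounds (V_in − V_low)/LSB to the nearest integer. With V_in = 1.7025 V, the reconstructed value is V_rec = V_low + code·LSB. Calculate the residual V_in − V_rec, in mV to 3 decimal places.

-1.500 mV

LSB = 4.096/2^10 = 4.000 mV.
(V_in − V_low)/LSB = (1.7025 − 0)/0.004 = 425.6250 → code 426 (round).
Reconstructed: 1.704 V.
Error = 1.7025 − 1.704 = -0.0015 V = -1.500 mV.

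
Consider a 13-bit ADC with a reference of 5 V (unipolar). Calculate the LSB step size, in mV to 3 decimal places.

Full-scale span = 5 V.
LSB = 5 / 2^13 = 5 / 8192 = 0.000610352 V = 0.610 mV.

0.610 mV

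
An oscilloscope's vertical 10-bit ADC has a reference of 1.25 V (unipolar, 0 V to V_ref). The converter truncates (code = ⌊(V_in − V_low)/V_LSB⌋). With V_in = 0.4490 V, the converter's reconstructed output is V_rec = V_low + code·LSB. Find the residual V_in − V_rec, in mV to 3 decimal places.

Step size: 1.25 V ÷ 2^10 = 1.221 mV.
(V_in − V_low)/LSB = (0.4490 − 0)/0.0012207 = 367.8208 → code 367 (floor).
Reconstructed: 0.44799805 V.
Difference: 0.00100195 V → 1.002 mV.

1.002 mV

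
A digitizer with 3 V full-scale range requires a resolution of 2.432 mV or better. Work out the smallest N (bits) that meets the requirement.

11 bits

Number of steps required ≥ 3 V / 2.432 mV = 1233.55.
Need 2^N ≥ 1233.55; 2^10 = 1024, 2^11 = 2048.
Minimum N = 11.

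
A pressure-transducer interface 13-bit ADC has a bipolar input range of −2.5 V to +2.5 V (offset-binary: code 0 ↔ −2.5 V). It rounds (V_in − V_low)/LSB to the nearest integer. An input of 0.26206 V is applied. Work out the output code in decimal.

code 4525

Full-scale span = 5 V; LSB = 5/2^13 = 0.610 mV.
Input sits at 4525.359 steps above V_low.
Round → code 4525.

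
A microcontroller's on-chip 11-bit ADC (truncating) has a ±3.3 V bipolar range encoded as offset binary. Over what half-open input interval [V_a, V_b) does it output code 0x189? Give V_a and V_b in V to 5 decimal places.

LSB = 6.6/2^11 = 3.223 mV.
Code 0x189 = 393 decimal.
V_a = V_low + 393·LSB = -2.0335 V; V_b = V_low + 394·LSB = -2.03027 V.

[-2.03350 V, -2.03027 V)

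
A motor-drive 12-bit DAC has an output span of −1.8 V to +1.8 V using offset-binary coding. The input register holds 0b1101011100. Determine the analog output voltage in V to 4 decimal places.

LSB = 3.6 V / 2^12 = 0.879 mV.
Code 0b1101011100 = 860 decimal.
V_out = (−1.8) + 860 × 0.000878906 V = -1.04414 V.

-1.0441 V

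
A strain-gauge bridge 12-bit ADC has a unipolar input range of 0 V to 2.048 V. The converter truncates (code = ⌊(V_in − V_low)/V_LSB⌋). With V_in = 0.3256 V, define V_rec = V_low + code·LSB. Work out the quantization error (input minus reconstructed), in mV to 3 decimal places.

0.100 mV

One LSB is 2.048 V / 4096 = 0.500 mV.
(V_in − V_low)/LSB = (0.3256 − 0)/0.0005 = 651.2000 → code 651 (floor).
V_rec = 0 + 651·0.0005 = 0.3255 V.
Error = 0.3256 − 0.3255 = 0.0001 V = 0.100 mV.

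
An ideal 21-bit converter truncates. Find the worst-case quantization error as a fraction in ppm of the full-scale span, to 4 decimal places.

Truncating → worst-case error = 1 LSB = V_FS/2^21, so 1e+06/2097152 = 0.476837 ppm of full scale.

0.4768 ppm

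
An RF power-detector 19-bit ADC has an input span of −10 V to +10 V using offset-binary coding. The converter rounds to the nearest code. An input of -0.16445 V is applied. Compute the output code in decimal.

code 257833

LSB = 20 V / 524288 = 38.15 µV.
(V_in − V_low)/LSB = (-0.16445 − (−10)) / 3.8147e-05 = 257833.042.
Round → code 257833.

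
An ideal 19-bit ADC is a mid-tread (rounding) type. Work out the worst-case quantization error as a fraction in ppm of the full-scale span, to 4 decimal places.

0.9537 ppm

Rounding → worst-case error = ½ LSB = V_FS/2^20, so 1e+06/1048576 = 0.953674 ppm of full scale.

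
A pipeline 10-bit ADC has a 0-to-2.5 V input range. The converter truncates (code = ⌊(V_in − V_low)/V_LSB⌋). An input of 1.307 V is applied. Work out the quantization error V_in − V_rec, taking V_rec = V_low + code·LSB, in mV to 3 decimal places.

One LSB is 2.5 V / 1024 = 2.441 mV.
Scaled input = 535.3472 LSBs, so code = 535.
Reconstructed: 1.3061523 V.
V_in − V_rec = 0.000847656 V = 0.848 mV.

0.848 mV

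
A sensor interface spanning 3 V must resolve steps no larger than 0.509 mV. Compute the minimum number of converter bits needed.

13 bits

Number of steps required ≥ 3 V / 0.509 mV = 5893.91.
Need 2^N ≥ 5893.91; 2^12 = 4096, 2^13 = 8192.
Minimum N = 13.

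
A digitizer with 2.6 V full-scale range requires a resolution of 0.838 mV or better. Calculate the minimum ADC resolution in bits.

12 bits

Number of steps required ≥ 2.6 V / 0.838 mV = 3102.63.
Need 2^N ≥ 3102.63; 2^11 = 2048, 2^12 = 4096.
Minimum N = 12.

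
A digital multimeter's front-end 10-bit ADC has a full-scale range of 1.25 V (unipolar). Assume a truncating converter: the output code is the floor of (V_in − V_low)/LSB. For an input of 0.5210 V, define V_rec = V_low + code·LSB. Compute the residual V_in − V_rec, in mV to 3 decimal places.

0.980 mV

Step size: 1.25 V ÷ 2^10 = 1.221 mV.
(V_in − V_low)/LSB = (0.5210 − 0)/0.0012207 = 426.8032 → code 426 (floor).
Reconstructed: 0.52001953 V.
V_in − V_rec = 0.000980469 V = 0.980 mV.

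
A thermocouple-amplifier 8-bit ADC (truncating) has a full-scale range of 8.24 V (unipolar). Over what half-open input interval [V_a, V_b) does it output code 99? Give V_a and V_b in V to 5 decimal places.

[3.18656 V, 3.21875 V)

LSB = 8.24/2^8 = 32.188 mV.
V_a = V_low + 99·LSB = 3.18656 V; V_b = V_low + 100·LSB = 3.21875 V.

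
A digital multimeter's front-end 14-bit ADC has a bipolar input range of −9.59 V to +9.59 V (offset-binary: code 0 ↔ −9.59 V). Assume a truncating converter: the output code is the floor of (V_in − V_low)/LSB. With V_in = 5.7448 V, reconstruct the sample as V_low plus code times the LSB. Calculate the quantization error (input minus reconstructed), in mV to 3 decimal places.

One LSB is 19.18 V / 16384 = 1.171 mV.
Scaled input = 13099.3411 LSBs, so code = 13099.
Code 13099 maps back to (−9.59) + 13099×0.00117065 V = 5.7444006 V.
V_in − V_rec = 0.000399365 V = 0.399 mV.

0.399 mV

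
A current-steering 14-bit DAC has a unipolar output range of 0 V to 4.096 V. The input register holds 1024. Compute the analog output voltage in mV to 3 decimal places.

LSB = 4.096 V / 2^14 = 250.00 µV.
V_out = 0 + 1024 × 0.00025 V = 0.256 V.
= 256.000 mV.

256.000 mV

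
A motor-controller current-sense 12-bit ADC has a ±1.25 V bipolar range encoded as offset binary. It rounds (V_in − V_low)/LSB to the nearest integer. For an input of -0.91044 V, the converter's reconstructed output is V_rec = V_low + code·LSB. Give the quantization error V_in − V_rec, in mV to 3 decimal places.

LSB = 2.5/2^12 = 0.610 mV.
Scaled input = 556.3351 LSBs, so code = 556.
Reconstructed: -0.91064453 V.
Difference: 0.000204531 V → 0.205 mV.

0.205 mV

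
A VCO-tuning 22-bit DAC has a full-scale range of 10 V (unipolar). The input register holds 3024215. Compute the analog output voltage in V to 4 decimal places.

LSB = 10 V / 2^22 = 2.38 µV.
V_out = 0 + 3024215 × 2.38419e-06 V = 7.21029 V.

7.2103 V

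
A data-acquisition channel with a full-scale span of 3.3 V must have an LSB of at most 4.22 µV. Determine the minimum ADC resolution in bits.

Number of steps required ≥ 3.3 V / 4.22 µV = 781990.52.
Need 2^N ≥ 781990.52; 2^19 = 524288, 2^20 = 1048576.
Minimum N = 20.

20 bits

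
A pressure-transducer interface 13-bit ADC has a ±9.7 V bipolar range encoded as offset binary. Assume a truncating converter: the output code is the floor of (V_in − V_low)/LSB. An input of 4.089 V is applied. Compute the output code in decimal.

LSB = 19.4 V / 8192 = 2.368 mV.
(4.089 − (−9.7)) / 0.00236816 = 5822.654 LSBs.
⌊·⌋(5822.654) = 5822.

code 5822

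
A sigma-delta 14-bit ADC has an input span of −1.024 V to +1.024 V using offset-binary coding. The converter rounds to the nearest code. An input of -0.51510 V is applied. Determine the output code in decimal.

With 16384 levels over 2.048 V, one step is 125.00 µV.
(-0.51510 − (−1.024)) / 0.000125 = 4071.200 LSBs.
So the output code is 4071.

code 4071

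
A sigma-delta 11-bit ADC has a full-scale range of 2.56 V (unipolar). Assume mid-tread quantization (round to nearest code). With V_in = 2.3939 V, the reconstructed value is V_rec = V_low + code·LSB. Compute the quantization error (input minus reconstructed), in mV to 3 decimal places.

Step size: 2.56 V ÷ 2^11 = 1.250 mV.
(V_in − V_low)/LSB = (2.3939 − 0)/0.00125 = 1915.1200 → code 1915 (round).
Code 1915 maps back to 0 + 1915×0.00125 V = 2.39375 V.
Difference: 0.00015 V → 0.150 mV.

0.150 mV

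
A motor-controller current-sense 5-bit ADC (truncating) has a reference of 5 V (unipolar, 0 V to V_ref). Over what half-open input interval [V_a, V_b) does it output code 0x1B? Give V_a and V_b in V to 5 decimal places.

[4.21875 V, 4.37500 V)

LSB = 5/2^5 = 156.250 mV.
Code 0x1B = 27 decimal.
V_a = V_low + 27·LSB = 4.21875 V; V_b = V_low + 28·LSB = 4.375 V.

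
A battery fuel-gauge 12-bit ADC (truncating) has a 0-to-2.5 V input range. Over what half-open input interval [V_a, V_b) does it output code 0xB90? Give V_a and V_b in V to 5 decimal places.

[1.80664 V, 1.80725 V)

LSB = 2.5/2^12 = 0.610 mV.
Code 0xB90 = 2960 decimal.
V_a = V_low + 2960·LSB = 1.80664 V; V_b = V_low + 2961·LSB = 1.80725 V.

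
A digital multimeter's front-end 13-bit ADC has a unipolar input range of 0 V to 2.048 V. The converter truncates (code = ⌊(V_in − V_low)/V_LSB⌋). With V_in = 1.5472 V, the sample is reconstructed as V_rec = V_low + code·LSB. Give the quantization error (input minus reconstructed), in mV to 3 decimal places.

0.200 mV

LSB = 2.048/2^13 = 250.00 µV.
Scaled input = 6188.8000 LSBs, so code = 6188.
Code 6188 maps back to 0 + 6188×0.00025 V = 1.547 V.
Difference: 0.0002 V → 0.200 mV.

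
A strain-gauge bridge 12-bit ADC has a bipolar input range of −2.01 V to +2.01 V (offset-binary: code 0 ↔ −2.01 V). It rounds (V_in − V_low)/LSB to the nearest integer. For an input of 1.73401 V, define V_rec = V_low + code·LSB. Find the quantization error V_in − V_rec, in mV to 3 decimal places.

Step size: 4.02 V ÷ 2^12 = 0.981 mV.
(V_in − V_low)/LSB = (1.73401 − (−2.01))/0.000981445 = 3814.7923 → code 3815 (round).
Code 3815 maps back to (−2.01) + 3815×0.000981445 V = 1.7342139 V.
V_in − V_rec = -0.000203867 V = -0.204 mV.

-0.204 mV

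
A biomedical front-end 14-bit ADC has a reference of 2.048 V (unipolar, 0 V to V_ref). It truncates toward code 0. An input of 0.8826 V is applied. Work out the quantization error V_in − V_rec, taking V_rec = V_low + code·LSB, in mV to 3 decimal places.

0.100 mV

Step size: 2.048 V ÷ 2^14 = 125.00 µV.
(0.8826 − 0)/0.000125 = 7060.8000; ⌊·⌋ gives code 7060.
Code 7060 maps back to 0 + 7060×0.000125 V = 0.8825 V.
Difference: 0.0001 V → 0.100 mV.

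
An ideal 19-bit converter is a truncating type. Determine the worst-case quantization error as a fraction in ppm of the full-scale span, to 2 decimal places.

1.91 ppm

Truncating → worst-case error = 1 LSB = V_FS/2^19, so 1e+06/524288 = 1.90735 ppm of full scale.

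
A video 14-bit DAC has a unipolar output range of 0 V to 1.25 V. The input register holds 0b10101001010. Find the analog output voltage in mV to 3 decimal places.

LSB = 1.25 V / 2^14 = 76.29 µV.
Code 0b10101001010 = 1354 decimal.
V_out = 0 + 1354 × 7.62939e-05 V = 0.103302 V.
= 103.302 mV.

103.302 mV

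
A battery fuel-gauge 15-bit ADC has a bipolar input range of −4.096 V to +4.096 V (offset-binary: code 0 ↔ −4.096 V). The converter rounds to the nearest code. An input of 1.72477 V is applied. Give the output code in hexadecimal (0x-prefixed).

With 32768 levels over 8.192 V, one step is 250.00 µV.
(1.72477 − (−4.096)) / 0.00025 = 23283.080 LSBs.
round(23283.080) = 23283.
In hexadecimal (0x-prefixed): 0x5AF3.

code 0x5AF3 (decimal 23283)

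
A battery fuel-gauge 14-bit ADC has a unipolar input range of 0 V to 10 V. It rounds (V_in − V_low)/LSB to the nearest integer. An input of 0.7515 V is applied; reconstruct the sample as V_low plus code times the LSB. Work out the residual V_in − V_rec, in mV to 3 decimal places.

0.157 mV

LSB = 10/2^14 = 0.610 mV.
Scaled input = 1231.2576 LSBs, so code = 1231.
Code 1231 maps back to 0 + 1231×0.000610352 V = 0.75134277 V.
Difference: 0.000157227 V → 0.157 mV.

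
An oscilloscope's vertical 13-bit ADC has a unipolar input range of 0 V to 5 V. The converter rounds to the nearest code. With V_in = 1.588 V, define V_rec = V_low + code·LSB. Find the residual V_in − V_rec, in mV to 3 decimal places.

One LSB is 5 V / 8192 = 0.610 mV.
(V_in − V_low)/LSB = (1.588 − 0)/0.000610352 = 2601.7792 → code 2602 (round).
V_rec = 0 + 2602·0.000610352 = 1.5881348 V.
Difference: -0.000134766 V → -0.135 mV.

-0.135 mV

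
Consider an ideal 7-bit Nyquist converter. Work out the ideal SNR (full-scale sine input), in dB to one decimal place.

43.9 dB

SNR ≈ 6.02·N + 1.76 dB = 6.02·7 + 1.76 = 43.90 dB.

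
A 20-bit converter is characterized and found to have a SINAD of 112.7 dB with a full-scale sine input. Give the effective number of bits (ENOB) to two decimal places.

ENOB = (SINAD − 1.76) / 6.02 = (112.7 − 1.76)/6.02 = 18.429.

18.43 bits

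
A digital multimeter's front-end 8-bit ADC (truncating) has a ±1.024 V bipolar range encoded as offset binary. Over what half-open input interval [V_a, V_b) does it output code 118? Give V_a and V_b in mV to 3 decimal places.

[-80.000 mV, -72.000 mV)

LSB = 2.048/2^8 = 8.000 mV.
V_a = V_low + 118·LSB = -0.08 V; V_b = V_low + 119·LSB = -0.072 V.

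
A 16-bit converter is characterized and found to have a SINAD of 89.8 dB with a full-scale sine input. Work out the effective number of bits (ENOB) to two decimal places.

ENOB = (SINAD − 1.76) / 6.02 = (89.8 − 1.76)/6.02 = 14.625.

14.62 bits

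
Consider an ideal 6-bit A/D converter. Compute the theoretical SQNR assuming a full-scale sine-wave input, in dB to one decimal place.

SNR ≈ 6.02·N + 1.76 dB = 6.02·6 + 1.76 = 37.88 dB.

37.9 dB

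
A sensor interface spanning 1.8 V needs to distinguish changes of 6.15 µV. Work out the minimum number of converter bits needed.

Number of steps required ≥ 1.8 V / 6.15 µV = 292682.93.
Need 2^N ≥ 292682.93; 2^18 = 262144, 2^19 = 524288.
Minimum N = 19.

19 bits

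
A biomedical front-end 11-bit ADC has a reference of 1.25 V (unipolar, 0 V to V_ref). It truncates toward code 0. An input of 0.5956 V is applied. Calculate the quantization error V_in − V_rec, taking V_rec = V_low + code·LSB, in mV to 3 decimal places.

0.507 mV

LSB = 1.25/2^11 = 0.610 mV.
Scaled input = 975.8310 LSBs, so code = 975.
Code 975 maps back to 0 + 975×0.000610352 V = 0.59509277 V.
Difference: 0.000507227 V → 0.507 mV.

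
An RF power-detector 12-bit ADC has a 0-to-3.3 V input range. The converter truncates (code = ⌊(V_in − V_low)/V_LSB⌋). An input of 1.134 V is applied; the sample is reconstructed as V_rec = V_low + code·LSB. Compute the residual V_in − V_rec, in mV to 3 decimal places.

0.431 mV

Step size: 3.3 V ÷ 2^12 = 0.806 mV.
(1.134 − 0)/0.000805664 = 1407.5345; ⌊·⌋ gives code 1407.
V_rec = 0 + 1407·0.000805664 = 1.1335693 V.
V_in − V_rec = 0.000430664 V = 0.431 mV.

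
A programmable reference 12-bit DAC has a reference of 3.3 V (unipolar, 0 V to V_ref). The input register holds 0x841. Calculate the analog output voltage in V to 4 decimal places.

LSB = 3.3 V / 2^12 = 0.806 mV.
Code 0x841 = 2113 decimal.
V_out = 0 + 2113 × 0.000805664 V = 1.70237 V.

1.7024 V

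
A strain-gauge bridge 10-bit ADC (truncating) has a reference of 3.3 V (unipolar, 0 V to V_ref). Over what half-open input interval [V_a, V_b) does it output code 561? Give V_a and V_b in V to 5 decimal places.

[1.80791 V, 1.81113 V)

LSB = 3.3/2^10 = 3.223 mV.
V_a = V_low + 561·LSB = 1.80791 V; V_b = V_low + 562·LSB = 1.81113 V.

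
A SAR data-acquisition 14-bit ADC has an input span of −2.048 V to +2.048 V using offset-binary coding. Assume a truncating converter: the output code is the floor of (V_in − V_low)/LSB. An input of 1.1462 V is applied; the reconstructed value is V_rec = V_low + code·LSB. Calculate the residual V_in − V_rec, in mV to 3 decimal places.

Step size: 4.096 V ÷ 2^14 = 250.00 µV.
(1.1462 − (−2.048))/0.00025 = 12776.8000; ⌊·⌋ gives code 12776.
V_rec = (−2.048) + 12776·0.00025 = 1.146 V.
Difference: 0.0002 V → 0.200 mV.

0.200 mV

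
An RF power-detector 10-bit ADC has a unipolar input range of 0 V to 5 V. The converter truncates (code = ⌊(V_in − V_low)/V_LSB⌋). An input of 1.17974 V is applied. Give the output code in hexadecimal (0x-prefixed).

code 0xF1 (decimal 241)

LSB = 5 V / 1024 = 4.883 mV.
Input sits at 241.611 steps above V_low.
⌊·⌋(241.611) = 241.
In hexadecimal (0x-prefixed): 0xF1.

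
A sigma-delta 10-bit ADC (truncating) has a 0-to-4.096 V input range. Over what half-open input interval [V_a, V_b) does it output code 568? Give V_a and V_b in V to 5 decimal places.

LSB = 4.096/2^10 = 4.000 mV.
V_a = V_low + 568·LSB = 2.272 V; V_b = V_low + 569·LSB = 2.276 V.

[2.27200 V, 2.27600 V)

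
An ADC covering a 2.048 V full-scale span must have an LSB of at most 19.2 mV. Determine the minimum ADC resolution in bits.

Number of steps required ≥ 2.048 V / 19.2 mV = 106.67.
Need 2^N ≥ 106.67; 2^6 = 64, 2^7 = 128.
Minimum N = 7.

7 bits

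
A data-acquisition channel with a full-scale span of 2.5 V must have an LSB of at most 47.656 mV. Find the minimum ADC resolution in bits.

Number of steps required ≥ 2.5 V / 47.656 mV = 52.46.
Need 2^N ≥ 52.46; 2^5 = 32, 2^6 = 64.
Minimum N = 6.

6 bits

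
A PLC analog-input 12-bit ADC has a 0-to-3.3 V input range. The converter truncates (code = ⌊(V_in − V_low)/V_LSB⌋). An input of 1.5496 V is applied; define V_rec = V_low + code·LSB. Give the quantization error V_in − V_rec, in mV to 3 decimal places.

0.308 mV

LSB = 3.3/2^12 = 0.806 mV.
Scaled input = 1923.3823 LSBs, so code = 1923.
Code 1923 maps back to 0 + 1923×0.000805664 V = 1.549292 V.
Error = 1.5496 − 1.549292 = 0.000308008 V = 0.308 mV.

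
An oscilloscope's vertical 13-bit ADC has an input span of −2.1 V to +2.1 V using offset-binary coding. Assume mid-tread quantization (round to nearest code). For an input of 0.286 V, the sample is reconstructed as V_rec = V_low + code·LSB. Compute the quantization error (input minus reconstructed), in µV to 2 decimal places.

Step size: 4.2 V ÷ 2^13 = 0.513 mV.
Scaled input = 4653.8362 LSBs, so code = 4654.
V_rec = (−2.1) + 4654·0.000512695 = 0.28608398 V.
Error = 0.286 − 0.28608398 = -8.39844e-05 V = -83.98 µV.

-83.98 µV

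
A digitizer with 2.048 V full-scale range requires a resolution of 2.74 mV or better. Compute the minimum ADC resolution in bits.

10 bits

Number of steps required ≥ 2.048 V / 2.74 mV = 747.45.
Need 2^N ≥ 747.45; 2^9 = 512, 2^10 = 1024.
Minimum N = 10.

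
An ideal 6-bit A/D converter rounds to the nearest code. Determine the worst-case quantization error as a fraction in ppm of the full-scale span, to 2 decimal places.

Rounding → worst-case error = ½ LSB = V_FS/2^7, so 1e+06/128 = 7812.5 ppm of full scale.

7812.50 ppm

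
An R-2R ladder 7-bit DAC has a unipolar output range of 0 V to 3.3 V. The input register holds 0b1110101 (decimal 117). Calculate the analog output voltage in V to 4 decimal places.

LSB = 3.3 V / 2^7 = 25.781 mV.
Code 0b1110101 = 117 decimal.
V_out = 0 + 117 × 0.0257812 V = 3.01641 V.

3.0164 V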